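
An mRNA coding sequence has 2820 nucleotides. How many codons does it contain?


codons = nucleotides / 3
codons = 2820 / 3 = 940

940


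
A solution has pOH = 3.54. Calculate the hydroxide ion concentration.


[OH-] = 10^(-pOH)
[OH-] = 10^(-3.54)
[OH-] = 2.884e-04 M

2.884e-04 M


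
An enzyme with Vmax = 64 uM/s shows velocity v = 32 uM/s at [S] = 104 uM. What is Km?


Km = [S] * (Vmax - v) / v
Km = 104 * (64 - 32) / 32
Km = 104.0 uM

104.0 uM


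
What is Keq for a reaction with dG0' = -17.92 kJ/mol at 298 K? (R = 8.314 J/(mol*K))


Keq = exp(-dG0 * 1000 / (R * T))
Keq = exp(-(-17.92) * 1000 / (8.314 * 298))
Keq = 1384.2139

1384.2139


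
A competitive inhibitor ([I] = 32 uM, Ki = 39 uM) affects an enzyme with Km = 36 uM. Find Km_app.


Km_app = Km * (1 + [I]/Ki)
Km_app = 36 * (1 + 32/39)
Km_app = 65.5385 uM

65.5385 uM


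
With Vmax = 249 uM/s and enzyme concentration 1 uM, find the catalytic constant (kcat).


kcat = Vmax / [E]t
kcat = 249 / 1
kcat = 249.0 s^-1

249.0 s^-1


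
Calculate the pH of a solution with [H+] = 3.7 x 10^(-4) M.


pH = -log10([H+])
pH = -log10(3.7 x 10^(-4))
pH = 3.4318

3.4318


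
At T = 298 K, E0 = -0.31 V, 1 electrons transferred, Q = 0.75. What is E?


E = E0 - (RT/nF) * ln(Q)
E = -0.31 - (8.314 * 298 / (1 * 96485)) * ln(0.75)
E = -0.3026 V

-0.3026 V


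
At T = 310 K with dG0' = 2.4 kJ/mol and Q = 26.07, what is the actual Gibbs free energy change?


dG = dG0' + RT * ln(Q) / 1000
dG = 2.4 + 8.314 * 310 * ln(26.07) / 1000
dG = 10.8042 kJ/mol

10.8042 kJ/mol


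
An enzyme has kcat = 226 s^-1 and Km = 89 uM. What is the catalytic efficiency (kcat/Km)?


Catalytic efficiency = kcat / Km
= 226 / 89
= 2.5393 uM^-1*s^-1

2.5393 uM^-1*s^-1


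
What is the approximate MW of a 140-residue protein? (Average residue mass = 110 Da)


MW = n_residues * 110 Da
MW = 140 * 110
MW = 15400 Da

15400 Da


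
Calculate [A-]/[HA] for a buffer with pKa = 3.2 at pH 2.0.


[A-]/[HA] = 10^(pH - pKa)
= 10^(2.0 - 3.2)
= 0.0631

0.0631


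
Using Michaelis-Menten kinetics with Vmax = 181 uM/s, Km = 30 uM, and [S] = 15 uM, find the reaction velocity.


v = Vmax * [S] / (Km + [S])
v = 181 * 15 / (30 + 15)
v = 60.3333 uM/s

60.3333 uM/s


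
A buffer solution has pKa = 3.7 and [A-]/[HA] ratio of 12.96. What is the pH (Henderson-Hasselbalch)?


pH = pKa + log10([A-]/[HA])
pH = 3.7 + log10(12.96)
pH = 4.8126

4.8126


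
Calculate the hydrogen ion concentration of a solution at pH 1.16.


[H+] = 10^(-pH)
[H+] = 10^(-1.16)
[H+] = 0.0692 M

0.0692 M


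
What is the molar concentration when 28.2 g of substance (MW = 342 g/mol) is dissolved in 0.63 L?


C = (mass / MW) / volume
C = (28.2 / 342) / 0.63
C = 0.1309 M

0.1309 M


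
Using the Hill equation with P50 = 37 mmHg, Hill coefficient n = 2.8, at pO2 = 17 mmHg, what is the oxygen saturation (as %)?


Y = pO2^n / (P50^n + pO2^n)
Y = 17^2.8 / (37^2.8 + 17^2.8)
Y = 10.18%

10.18%


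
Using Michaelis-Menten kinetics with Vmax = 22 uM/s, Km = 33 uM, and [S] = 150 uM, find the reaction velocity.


v = Vmax * [S] / (Km + [S])
v = 22 * 150 / (33 + 150)
v = 18.0328 uM/s

18.0328 uM/s


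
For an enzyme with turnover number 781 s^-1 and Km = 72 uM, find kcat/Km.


Catalytic efficiency = kcat / Km
= 781 / 72
= 10.8472 uM^-1*s^-1

10.8472 uM^-1*s^-1


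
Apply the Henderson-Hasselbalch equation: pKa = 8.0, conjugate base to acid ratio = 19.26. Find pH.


pH = pKa + log10([A-]/[HA])
pH = 8.0 + log10(19.26)
pH = 9.2847

9.2847


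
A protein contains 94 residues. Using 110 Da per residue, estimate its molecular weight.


MW = n_residues * 110 Da
MW = 94 * 110
MW = 10340 Da

10340 Da


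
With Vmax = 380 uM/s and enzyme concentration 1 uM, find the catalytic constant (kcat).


kcat = Vmax / [E]t
kcat = 380 / 1
kcat = 380.0 s^-1

380.0 s^-1


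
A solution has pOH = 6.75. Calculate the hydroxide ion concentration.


[OH-] = 10^(-pOH)
[OH-] = 10^(-6.75)
[OH-] = 1.778e-07 M

1.778e-07 M


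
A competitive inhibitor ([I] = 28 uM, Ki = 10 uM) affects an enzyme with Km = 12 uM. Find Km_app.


Km_app = Km * (1 + [I]/Ki)
Km_app = 12 * (1 + 28/10)
Km_app = 45.6 uM

45.6 uM


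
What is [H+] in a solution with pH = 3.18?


[H+] = 10^(-pH)
[H+] = 10^(-3.18)
[H+] = 6.607e-04 M

6.607e-04 M


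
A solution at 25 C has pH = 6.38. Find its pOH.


pOH = 14 - pH
pOH = 14 - 6.38
pOH = 7.62

7.62


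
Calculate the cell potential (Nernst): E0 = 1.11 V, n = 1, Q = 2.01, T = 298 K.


E = E0 - (RT/nF) * ln(Q)
E = 1.11 - (8.314 * 298 / (1 * 96485)) * ln(2.01)
E = 1.0921 V

1.0921 V


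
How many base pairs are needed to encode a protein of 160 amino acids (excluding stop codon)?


Each amino acid = 1 codon = 3 bp
bp = 160 * 3 = 480 bp

480 bp


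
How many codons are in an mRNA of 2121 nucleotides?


codons = nucleotides / 3
codons = 2121 / 3 = 707

707


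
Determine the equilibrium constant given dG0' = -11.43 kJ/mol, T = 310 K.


Keq = exp(-dG0 * 1000 / (R * T))
Keq = exp(-(-11.43) * 1000 / (8.314 * 310))
Keq = 84.3357

84.3357


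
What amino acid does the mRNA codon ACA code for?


Standard genetic code lookup.
Codon ACA -> Thr

Thr


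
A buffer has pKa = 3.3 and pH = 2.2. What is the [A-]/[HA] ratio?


[A-]/[HA] = 10^(pH - pKa)
= 10^(2.2 - 3.3)
= 0.0794

0.0794


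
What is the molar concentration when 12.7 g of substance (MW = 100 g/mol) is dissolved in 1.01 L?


C = (mass / MW) / volume
C = (12.7 / 100) / 1.01
C = 0.1257 M

0.1257 M


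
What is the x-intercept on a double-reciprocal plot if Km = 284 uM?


x-intercept = -1/Km
= -1/284
= -0.0035 1/uM

-0.0035 1/uM


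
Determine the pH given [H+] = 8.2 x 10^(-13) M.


pH = -log10([H+])
pH = -log10(8.2 x 10^(-13))
pH = 12.0862

12.0862


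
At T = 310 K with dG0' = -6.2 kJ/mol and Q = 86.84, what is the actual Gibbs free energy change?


dG = dG0' + RT * ln(Q) / 1000
dG = -6.2 + 8.314 * 310 * ln(86.84) / 1000
dG = 5.3054 kJ/mol

5.3054 kJ/mol


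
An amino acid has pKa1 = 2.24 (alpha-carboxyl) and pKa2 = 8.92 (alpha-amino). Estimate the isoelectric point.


pI = (pKa1 + pKa2) / 2
pI = (2.24 + 8.92) / 2
pI = 5.58

5.58


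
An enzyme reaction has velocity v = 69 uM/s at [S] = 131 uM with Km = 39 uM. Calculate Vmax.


Vmax = v * (Km + [S]) / [S]
Vmax = 69 * (39 + 131) / 131
Vmax = 89.542 uM/s

89.542 uM/s


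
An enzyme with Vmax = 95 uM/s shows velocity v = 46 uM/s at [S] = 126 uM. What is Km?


Km = [S] * (Vmax - v) / v
Km = 126 * (95 - 46) / 46
Km = 134.2174 uM

134.2174 uM


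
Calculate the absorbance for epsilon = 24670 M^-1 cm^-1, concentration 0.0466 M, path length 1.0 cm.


A = epsilon * c * l
A = 24670 * 0.0466 * 1.0
A = 1149.622

1149.622


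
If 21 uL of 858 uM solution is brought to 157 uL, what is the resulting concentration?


C2 = C1 * V1 / V2
C2 = 858 * 21 / 157
C2 = 114.7643 uM

114.7643 uM


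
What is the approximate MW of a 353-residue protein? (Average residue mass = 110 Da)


MW = n_residues * 110 Da
MW = 353 * 110
MW = 38830 Da

38830 Da


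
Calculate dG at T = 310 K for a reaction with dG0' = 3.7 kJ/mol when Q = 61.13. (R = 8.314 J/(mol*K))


dG = dG0' + RT * ln(Q) / 1000
dG = 3.7 + 8.314 * 310 * ln(61.13) / 1000
dG = 14.3006 kJ/mol

14.3006 kJ/mol


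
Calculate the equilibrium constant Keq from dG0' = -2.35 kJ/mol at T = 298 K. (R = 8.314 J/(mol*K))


Keq = exp(-dG0 * 1000 / (R * T))
Keq = exp(-(-2.35) * 1000 / (8.314 * 298))
Keq = 2.5819

2.5819


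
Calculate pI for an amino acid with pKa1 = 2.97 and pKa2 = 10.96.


pI = (pKa1 + pKa2) / 2
pI = (2.97 + 10.96) / 2
pI = 6.965

6.965


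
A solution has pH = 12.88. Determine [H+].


[H+] = 10^(-pH)
[H+] = 10^(-12.88)
[H+] = 1.318e-13 M

1.318e-13 M


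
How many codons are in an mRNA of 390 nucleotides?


codons = nucleotides / 3
codons = 390 / 3 = 130

130


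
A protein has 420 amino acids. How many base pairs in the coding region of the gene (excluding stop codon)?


Each amino acid = 1 codon = 3 bp
bp = 420 * 3 = 1260 bp

1260 bp


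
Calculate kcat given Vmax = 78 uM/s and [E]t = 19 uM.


kcat = Vmax / [E]t
kcat = 78 / 19
kcat = 4.1053 s^-1

4.1053 s^-1


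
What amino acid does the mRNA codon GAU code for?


Standard genetic code lookup.
Codon GAU -> Asp

Asp


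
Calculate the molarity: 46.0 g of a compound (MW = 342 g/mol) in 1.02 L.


C = (mass / MW) / volume
C = (46.0 / 342) / 1.02
C = 0.1319 M

0.1319 M


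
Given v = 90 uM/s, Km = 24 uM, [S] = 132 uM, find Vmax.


Vmax = v * (Km + [S]) / [S]
Vmax = 90 * (24 + 132) / 132
Vmax = 106.3636 uM/s

106.3636 uM/s


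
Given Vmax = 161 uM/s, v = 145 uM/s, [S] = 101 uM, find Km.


Km = [S] * (Vmax - v) / v
Km = 101 * (161 - 145) / 145
Km = 11.1448 uM

11.1448 uM


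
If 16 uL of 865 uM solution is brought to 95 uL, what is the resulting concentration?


C2 = C1 * V1 / V2
C2 = 865 * 16 / 95
C2 = 145.6842 uM

145.6842 uM


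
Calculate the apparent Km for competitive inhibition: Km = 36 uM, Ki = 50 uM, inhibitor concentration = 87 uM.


Km_app = Km * (1 + [I]/Ki)
Km_app = 36 * (1 + 87/50)
Km_app = 98.64 uM

98.64 uM


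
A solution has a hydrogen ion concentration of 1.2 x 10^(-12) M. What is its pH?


pH = -log10([H+])
pH = -log10(1.2 x 10^(-12))
pH = 11.9208

11.9208


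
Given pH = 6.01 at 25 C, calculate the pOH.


pOH = 14 - pH
pOH = 14 - 6.01
pOH = 7.99

7.99


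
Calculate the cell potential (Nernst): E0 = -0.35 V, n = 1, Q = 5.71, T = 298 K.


E = E0 - (RT/nF) * ln(Q)
E = -0.35 - (8.314 * 298 / (1 * 96485)) * ln(5.71)
E = -0.3947 V

-0.3947 V


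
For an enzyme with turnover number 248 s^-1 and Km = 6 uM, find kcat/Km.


Catalytic efficiency = kcat / Km
= 248 / 6
= 41.3333 uM^-1*s^-1

41.3333 uM^-1*s^-1


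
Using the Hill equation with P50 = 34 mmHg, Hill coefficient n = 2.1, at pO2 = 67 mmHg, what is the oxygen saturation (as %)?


Y = pO2^n / (P50^n + pO2^n)
Y = 67^2.1 / (34^2.1 + 67^2.1)
Y = 80.6%

80.6%


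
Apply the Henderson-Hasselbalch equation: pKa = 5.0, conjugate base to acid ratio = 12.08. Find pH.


pH = pKa + log10([A-]/[HA])
pH = 5.0 + log10(12.08)
pH = 6.0821

6.0821


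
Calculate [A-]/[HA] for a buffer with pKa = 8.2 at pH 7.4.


[A-]/[HA] = 10^(pH - pKa)
= 10^(7.4 - 8.2)
= 0.1585

0.1585


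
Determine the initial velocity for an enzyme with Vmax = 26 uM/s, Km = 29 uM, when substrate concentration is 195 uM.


v = Vmax * [S] / (Km + [S])
v = 26 * 195 / (29 + 195)
v = 22.6339 uM/s

22.6339 uM/s


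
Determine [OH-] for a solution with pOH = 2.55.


[OH-] = 10^(-pOH)
[OH-] = 10^(-2.55)
[OH-] = 0.0028 M

0.0028 M


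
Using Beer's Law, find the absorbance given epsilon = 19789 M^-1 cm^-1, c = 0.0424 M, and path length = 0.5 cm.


A = epsilon * c * l
A = 19789 * 0.0424 * 0.5
A = 419.5268

419.5268


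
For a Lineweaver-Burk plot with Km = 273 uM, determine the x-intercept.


x-intercept = -1/Km
= -1/273
= -0.0037 1/uM

-0.0037 1/uM


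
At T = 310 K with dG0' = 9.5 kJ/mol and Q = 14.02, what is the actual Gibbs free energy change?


dG = dG0' + RT * ln(Q) / 1000
dG = 9.5 + 8.314 * 310 * ln(14.02) / 1000
dG = 16.3054 kJ/mol

16.3054 kJ/mol


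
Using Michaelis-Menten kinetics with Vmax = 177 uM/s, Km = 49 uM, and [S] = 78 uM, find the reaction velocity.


v = Vmax * [S] / (Km + [S])
v = 177 * 78 / (49 + 78)
v = 108.7087 uM/s

108.7087 uM/s


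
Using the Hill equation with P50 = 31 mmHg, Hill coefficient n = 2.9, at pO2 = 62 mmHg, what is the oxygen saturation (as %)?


Y = pO2^n / (P50^n + pO2^n)
Y = 62^2.9 / (31^2.9 + 62^2.9)
Y = 88.19%

88.19%


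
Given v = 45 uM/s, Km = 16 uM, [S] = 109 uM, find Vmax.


Vmax = v * (Km + [S]) / [S]
Vmax = 45 * (16 + 109) / 109
Vmax = 51.6055 uM/s

51.6055 uM/s


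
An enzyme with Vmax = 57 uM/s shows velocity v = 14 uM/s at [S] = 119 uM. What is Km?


Km = [S] * (Vmax - v) / v
Km = 119 * (57 - 14) / 14
Km = 365.5 uM

365.5 uM


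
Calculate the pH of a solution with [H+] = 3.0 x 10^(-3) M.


pH = -log10([H+])
pH = -log10(3.0 x 10^(-3))
pH = 2.5229

2.5229


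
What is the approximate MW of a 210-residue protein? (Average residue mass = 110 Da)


MW = n_residues * 110 Da
MW = 210 * 110
MW = 23100 Da

23100 Da


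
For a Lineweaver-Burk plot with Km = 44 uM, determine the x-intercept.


x-intercept = -1/Km
= -1/44
= -0.0227 1/uM

-0.0227 1/uM


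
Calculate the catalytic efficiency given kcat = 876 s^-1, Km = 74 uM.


Catalytic efficiency = kcat / Km
= 876 / 74
= 11.8378 uM^-1*s^-1

11.8378 uM^-1*s^-1


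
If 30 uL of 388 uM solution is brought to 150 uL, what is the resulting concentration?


C2 = C1 * V1 / V2
C2 = 388 * 30 / 150
C2 = 77.6 uM

77.6 uM


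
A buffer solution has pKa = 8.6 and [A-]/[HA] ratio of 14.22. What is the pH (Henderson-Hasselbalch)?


pH = pKa + log10([A-]/[HA])
pH = 8.6 + log10(14.22)
pH = 9.7529

9.7529


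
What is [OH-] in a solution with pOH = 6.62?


[OH-] = 10^(-pOH)
[OH-] = 10^(-6.62)
[OH-] = 2.399e-07 M

2.399e-07 M


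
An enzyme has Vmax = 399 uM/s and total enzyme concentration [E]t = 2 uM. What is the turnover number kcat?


kcat = Vmax / [E]t
kcat = 399 / 2
kcat = 199.5 s^-1

199.5 s^-1


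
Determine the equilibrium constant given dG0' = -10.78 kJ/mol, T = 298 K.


Keq = exp(-dG0 * 1000 / (R * T))
Keq = exp(-(-10.78) * 1000 / (8.314 * 298))
Keq = 77.5586

77.5586


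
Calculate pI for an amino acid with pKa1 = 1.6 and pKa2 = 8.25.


pI = (pKa1 + pKa2) / 2
pI = (1.6 + 8.25) / 2
pI = 4.925

4.925


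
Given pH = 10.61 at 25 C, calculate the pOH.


pOH = 14 - pH
pOH = 14 - 10.61
pOH = 3.39

3.39


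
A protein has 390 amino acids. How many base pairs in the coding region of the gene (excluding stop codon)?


Each amino acid = 1 codon = 3 bp
bp = 390 * 3 = 1170 bp

1170 bp


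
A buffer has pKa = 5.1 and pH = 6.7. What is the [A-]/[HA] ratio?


[A-]/[HA] = 10^(pH - pKa)
= 10^(6.7 - 5.1)
= 39.8107

39.8107


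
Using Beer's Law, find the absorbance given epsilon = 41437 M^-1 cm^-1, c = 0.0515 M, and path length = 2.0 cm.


A = epsilon * c * l
A = 41437 * 0.0515 * 2.0
A = 4268.011

4268.011


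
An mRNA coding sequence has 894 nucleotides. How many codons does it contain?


codons = nucleotides / 3
codons = 894 / 3 = 298

298


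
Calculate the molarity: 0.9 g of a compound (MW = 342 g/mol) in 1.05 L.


C = (mass / MW) / volume
C = (0.9 / 342) / 1.05
C = 0.0025 M

0.0025 M


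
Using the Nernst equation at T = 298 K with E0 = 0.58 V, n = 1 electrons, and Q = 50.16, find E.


E = E0 - (RT/nF) * ln(Q)
E = 0.58 - (8.314 * 298 / (1 * 96485)) * ln(50.16)
E = 0.4795 V

0.4795 V


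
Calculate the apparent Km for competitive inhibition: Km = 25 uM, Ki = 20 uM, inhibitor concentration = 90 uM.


Km_app = Km * (1 + [I]/Ki)
Km_app = 25 * (1 + 90/20)
Km_app = 137.5 uM

137.5 uM


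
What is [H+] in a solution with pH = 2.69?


[H+] = 10^(-pH)
[H+] = 10^(-2.69)
[H+] = 0.002 M

0.002 M


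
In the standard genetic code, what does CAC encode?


Standard genetic code lookup.
Codon CAC -> His

His


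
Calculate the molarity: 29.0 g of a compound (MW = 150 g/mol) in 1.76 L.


C = (mass / MW) / volume
C = (29.0 / 150) / 1.76
C = 0.1098 M

0.1098 M


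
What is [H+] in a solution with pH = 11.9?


[H+] = 10^(-pH)
[H+] = 10^(-11.9)
[H+] = 1.259e-12 M

1.259e-12 M


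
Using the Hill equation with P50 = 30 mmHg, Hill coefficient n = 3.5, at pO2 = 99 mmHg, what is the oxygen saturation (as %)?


Y = pO2^n / (P50^n + pO2^n)
Y = 99^3.5 / (30^3.5 + 99^3.5)
Y = 98.49%

98.49%


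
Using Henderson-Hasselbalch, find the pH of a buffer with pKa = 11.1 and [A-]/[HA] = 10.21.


pH = pKa + log10([A-]/[HA])
pH = 11.1 + log10(10.21)
pH = 12.109

12.109


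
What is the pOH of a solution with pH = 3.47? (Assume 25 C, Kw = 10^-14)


pOH = 14 - pH
pOH = 14 - 3.47
pOH = 10.53

10.53


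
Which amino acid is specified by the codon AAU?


Standard genetic code lookup.
Codon AAU -> Asn

Asn


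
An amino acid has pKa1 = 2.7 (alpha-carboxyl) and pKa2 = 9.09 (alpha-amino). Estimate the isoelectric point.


pI = (pKa1 + pKa2) / 2
pI = (2.7 + 9.09) / 2
pI = 5.895

5.895


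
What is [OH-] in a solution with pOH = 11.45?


[OH-] = 10^(-pOH)
[OH-] = 10^(-11.45)
[OH-] = 3.548e-12 M

3.548e-12 M


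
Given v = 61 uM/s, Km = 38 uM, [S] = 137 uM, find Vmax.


Vmax = v * (Km + [S]) / [S]
Vmax = 61 * (38 + 137) / 137
Vmax = 77.9197 uM/s

77.9197 uM/s


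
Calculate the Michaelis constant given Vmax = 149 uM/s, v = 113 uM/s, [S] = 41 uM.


Km = [S] * (Vmax - v) / v
Km = 41 * (149 - 113) / 113
Km = 13.0619 uM

13.0619 uM


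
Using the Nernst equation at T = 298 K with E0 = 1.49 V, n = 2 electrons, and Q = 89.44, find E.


E = E0 - (RT/nF) * ln(Q)
E = 1.49 - (8.314 * 298 / (2 * 96485)) * ln(89.44)
E = 1.4323 V

1.4323 V


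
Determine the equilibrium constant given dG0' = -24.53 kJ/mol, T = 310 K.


Keq = exp(-dG0 * 1000 / (R * T))
Keq = exp(-(-24.53) * 1000 / (8.314 * 310))
Keq = 13596.4583

13596.4583


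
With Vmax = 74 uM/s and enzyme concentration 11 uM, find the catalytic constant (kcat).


kcat = Vmax / [E]t
kcat = 74 / 11
kcat = 6.7273 s^-1

6.7273 s^-1


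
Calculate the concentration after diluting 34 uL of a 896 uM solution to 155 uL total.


C2 = C1 * V1 / V2
C2 = 896 * 34 / 155
C2 = 196.5419 uM

196.5419 uM


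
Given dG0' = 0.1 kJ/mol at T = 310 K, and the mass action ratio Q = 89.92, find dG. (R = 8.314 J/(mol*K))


dG = dG0' + RT * ln(Q) / 1000
dG = 0.1 + 8.314 * 310 * ln(89.92) / 1000
dG = 11.6952 kJ/mol

11.6952 kJ/mol


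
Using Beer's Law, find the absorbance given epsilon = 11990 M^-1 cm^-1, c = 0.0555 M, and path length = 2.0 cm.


A = epsilon * c * l
A = 11990 * 0.0555 * 2.0
A = 1330.89

1330.89


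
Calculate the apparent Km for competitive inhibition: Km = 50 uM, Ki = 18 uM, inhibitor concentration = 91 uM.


Km_app = Km * (1 + [I]/Ki)
Km_app = 50 * (1 + 91/18)
Km_app = 302.7778 uM

302.7778 uM


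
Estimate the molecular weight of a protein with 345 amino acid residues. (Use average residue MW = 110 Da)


MW = n_residues * 110 Da
MW = 345 * 110
MW = 37950 Da

37950 Da


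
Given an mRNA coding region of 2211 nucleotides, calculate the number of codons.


codons = nucleotides / 3
codons = 2211 / 3 = 737

737


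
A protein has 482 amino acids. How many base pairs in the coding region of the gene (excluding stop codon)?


Each amino acid = 1 codon = 3 bp
bp = 482 * 3 = 1446 bp

1446 bp


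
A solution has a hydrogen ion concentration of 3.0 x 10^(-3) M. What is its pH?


pH = -log10([H+])
pH = -log10(3.0 x 10^(-3))
pH = 2.5229

2.5229


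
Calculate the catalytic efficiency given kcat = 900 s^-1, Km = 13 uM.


Catalytic efficiency = kcat / Km
= 900 / 13
= 69.2308 uM^-1*s^-1

69.2308 uM^-1*s^-1


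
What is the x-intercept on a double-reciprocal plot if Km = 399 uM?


x-intercept = -1/Km
= -1/399
= -0.0025 1/uM

-0.0025 1/uM


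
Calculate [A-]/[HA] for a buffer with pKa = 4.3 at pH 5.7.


[A-]/[HA] = 10^(pH - pKa)
= 10^(5.7 - 4.3)
= 25.1189

25.1189


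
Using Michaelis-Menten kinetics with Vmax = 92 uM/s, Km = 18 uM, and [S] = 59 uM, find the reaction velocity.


v = Vmax * [S] / (Km + [S])
v = 92 * 59 / (18 + 59)
v = 70.4935 uM/s

70.4935 uM/s


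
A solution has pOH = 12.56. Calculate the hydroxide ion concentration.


[OH-] = 10^(-pOH)
[OH-] = 10^(-12.56)
[OH-] = 2.754e-13 M

2.754e-13 M


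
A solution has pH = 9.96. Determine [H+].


[H+] = 10^(-pH)
[H+] = 10^(-9.96)
[H+] = 1.096e-10 M

1.096e-10 M


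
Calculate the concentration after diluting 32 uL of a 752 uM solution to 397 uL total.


C2 = C1 * V1 / V2
C2 = 752 * 32 / 397
C2 = 60.6146 uM

60.6146 uM


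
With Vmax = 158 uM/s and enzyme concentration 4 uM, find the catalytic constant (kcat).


kcat = Vmax / [E]t
kcat = 158 / 4
kcat = 39.5 s^-1

39.5 s^-1


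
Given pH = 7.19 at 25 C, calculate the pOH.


pOH = 14 - pH
pOH = 14 - 7.19
pOH = 6.81

6.81


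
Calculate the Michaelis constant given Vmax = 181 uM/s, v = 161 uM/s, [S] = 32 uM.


Km = [S] * (Vmax - v) / v
Km = 32 * (181 - 161) / 161
Km = 3.9752 uM

3.9752 uM


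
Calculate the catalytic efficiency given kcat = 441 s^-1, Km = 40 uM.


Catalytic efficiency = kcat / Km
= 441 / 40
= 11.025 uM^-1*s^-1

11.025 uM^-1*s^-1


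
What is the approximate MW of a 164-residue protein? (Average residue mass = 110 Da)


MW = n_residues * 110 Da
MW = 164 * 110
MW = 18040 Da

18040 Da


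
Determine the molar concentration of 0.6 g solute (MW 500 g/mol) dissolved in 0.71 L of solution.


C = (mass / MW) / volume
C = (0.6 / 500) / 0.71
C = 0.0017 M

0.0017 M


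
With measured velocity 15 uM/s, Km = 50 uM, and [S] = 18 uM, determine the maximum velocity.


Vmax = v * (Km + [S]) / [S]
Vmax = 15 * (50 + 18) / 18
Vmax = 56.6667 uM/s

56.6667 uM/s


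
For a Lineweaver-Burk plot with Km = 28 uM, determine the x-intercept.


x-intercept = -1/Km
= -1/28
= -0.0357 1/uM

-0.0357 1/uM


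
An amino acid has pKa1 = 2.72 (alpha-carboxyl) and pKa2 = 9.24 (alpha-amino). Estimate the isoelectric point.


pI = (pKa1 + pKa2) / 2
pI = (2.72 + 9.24) / 2
pI = 5.98

5.98


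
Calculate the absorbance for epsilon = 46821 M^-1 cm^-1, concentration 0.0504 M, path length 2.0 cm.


A = epsilon * c * l
A = 46821 * 0.0504 * 2.0
A = 4719.5568

4719.5568


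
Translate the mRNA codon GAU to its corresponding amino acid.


Standard genetic code lookup.
Codon GAU -> Asp

Asp


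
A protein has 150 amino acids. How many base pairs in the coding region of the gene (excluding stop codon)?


Each amino acid = 1 codon = 3 bp
bp = 150 * 3 = 450 bp

450 bp


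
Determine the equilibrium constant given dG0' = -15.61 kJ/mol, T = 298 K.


Keq = exp(-dG0 * 1000 / (R * T))
Keq = exp(-(-15.61) * 1000 / (8.314 * 298))
Keq = 544.8569

544.8569


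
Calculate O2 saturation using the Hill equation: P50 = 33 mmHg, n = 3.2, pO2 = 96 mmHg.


Y = pO2^n / (P50^n + pO2^n)
Y = 96^3.2 / (33^3.2 + 96^3.2)
Y = 96.82%

96.82%


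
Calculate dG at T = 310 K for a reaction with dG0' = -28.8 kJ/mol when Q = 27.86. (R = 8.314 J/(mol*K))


dG = dG0' + RT * ln(Q) / 1000
dG = -28.8 + 8.314 * 310 * ln(27.86) / 1000
dG = -20.2247 kJ/mol

-20.2247 kJ/mol


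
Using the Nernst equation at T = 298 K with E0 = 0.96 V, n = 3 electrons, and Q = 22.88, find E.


E = E0 - (RT/nF) * ln(Q)
E = 0.96 - (8.314 * 298 / (3 * 96485)) * ln(22.88)
E = 0.9332 V

0.9332 V


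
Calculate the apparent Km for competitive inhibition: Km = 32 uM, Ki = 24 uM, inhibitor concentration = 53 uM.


Km_app = Km * (1 + [I]/Ki)
Km_app = 32 * (1 + 53/24)
Km_app = 102.6667 uM

102.6667 uM


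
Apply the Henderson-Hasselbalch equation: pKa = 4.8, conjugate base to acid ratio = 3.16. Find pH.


pH = pKa + log10([A-]/[HA])
pH = 4.8 + log10(3.16)
pH = 5.2997

5.2997


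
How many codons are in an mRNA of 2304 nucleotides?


codons = nucleotides / 3
codons = 2304 / 3 = 768

768


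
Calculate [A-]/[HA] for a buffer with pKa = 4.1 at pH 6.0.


[A-]/[HA] = 10^(pH - pKa)
= 10^(6.0 - 4.1)
= 79.4328

79.4328


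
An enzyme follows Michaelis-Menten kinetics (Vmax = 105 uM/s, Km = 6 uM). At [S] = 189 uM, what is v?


v = Vmax * [S] / (Km + [S])
v = 105 * 189 / (6 + 189)
v = 101.7692 uM/s

101.7692 uM/s


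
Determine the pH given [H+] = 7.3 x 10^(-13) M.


pH = -log10([H+])
pH = -log10(7.3 x 10^(-13))
pH = 12.1367

12.1367


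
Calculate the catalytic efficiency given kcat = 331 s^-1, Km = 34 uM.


Catalytic efficiency = kcat / Km
= 331 / 34
= 9.7353 uM^-1*s^-1

9.7353 uM^-1*s^-1


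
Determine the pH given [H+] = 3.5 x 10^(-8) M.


pH = -log10([H+])
pH = -log10(3.5 x 10^(-8))
pH = 7.4559

7.4559


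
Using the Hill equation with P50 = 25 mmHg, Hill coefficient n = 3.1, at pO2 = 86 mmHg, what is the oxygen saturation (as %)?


Y = pO2^n / (P50^n + pO2^n)
Y = 86^3.1 / (25^3.1 + 86^3.1)
Y = 97.88%

97.88%


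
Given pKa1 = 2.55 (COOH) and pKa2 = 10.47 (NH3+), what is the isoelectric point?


pI = (pKa1 + pKa2) / 2
pI = (2.55 + 10.47) / 2
pI = 6.51

6.51


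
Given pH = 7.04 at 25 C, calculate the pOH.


pOH = 14 - pH
pOH = 14 - 7.04
pOH = 6.96

6.96


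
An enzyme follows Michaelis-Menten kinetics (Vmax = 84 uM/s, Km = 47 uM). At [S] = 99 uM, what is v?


v = Vmax * [S] / (Km + [S])
v = 84 * 99 / (47 + 99)
v = 56.9589 uM/s

56.9589 uM/s


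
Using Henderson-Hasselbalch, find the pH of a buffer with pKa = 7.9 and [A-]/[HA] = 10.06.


pH = pKa + log10([A-]/[HA])
pH = 7.9 + log10(10.06)
pH = 8.9026

8.9026


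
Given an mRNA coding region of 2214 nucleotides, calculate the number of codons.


codons = nucleotides / 3
codons = 2214 / 3 = 738

738


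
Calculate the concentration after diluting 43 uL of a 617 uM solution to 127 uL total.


C2 = C1 * V1 / V2
C2 = 617 * 43 / 127
C2 = 208.9055 uM

208.9055 uM


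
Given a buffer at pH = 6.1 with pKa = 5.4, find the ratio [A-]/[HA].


[A-]/[HA] = 10^(pH - pKa)
= 10^(6.1 - 5.4)
= 5.0119

5.0119


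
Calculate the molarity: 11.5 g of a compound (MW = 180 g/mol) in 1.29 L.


C = (mass / MW) / volume
C = (11.5 / 180) / 1.29
C = 0.0495 M

0.0495 M


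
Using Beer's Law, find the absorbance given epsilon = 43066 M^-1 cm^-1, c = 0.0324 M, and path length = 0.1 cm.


A = epsilon * c * l
A = 43066 * 0.0324 * 0.1
A = 139.5338

139.5338


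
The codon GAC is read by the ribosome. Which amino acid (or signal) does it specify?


Standard genetic code lookup.
Codon GAC -> Asp

Asp


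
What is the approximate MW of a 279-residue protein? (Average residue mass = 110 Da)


MW = n_residues * 110 Da
MW = 279 * 110
MW = 30690 Da

30690 Da


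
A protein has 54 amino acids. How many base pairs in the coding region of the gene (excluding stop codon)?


Each amino acid = 1 codon = 3 bp
bp = 54 * 3 = 162 bp

162 bp


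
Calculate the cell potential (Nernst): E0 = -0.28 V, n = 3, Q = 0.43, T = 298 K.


E = E0 - (RT/nF) * ln(Q)
E = -0.28 - (8.314 * 298 / (3 * 96485)) * ln(0.43)
E = -0.2728 V

-0.2728 V


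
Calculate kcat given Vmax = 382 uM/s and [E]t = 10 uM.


kcat = Vmax / [E]t
kcat = 382 / 10
kcat = 38.2 s^-1

38.2 s^-1


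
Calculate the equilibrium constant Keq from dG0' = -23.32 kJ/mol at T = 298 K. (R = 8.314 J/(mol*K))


Keq = exp(-dG0 * 1000 / (R * T))
Keq = exp(-(-23.32) * 1000 / (8.314 * 298))
Keq = 12239.7103

12239.7103


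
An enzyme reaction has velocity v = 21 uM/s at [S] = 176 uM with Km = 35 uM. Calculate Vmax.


Vmax = v * (Km + [S]) / [S]
Vmax = 21 * (35 + 176) / 176
Vmax = 25.1761 uM/s

25.1761 uM/s


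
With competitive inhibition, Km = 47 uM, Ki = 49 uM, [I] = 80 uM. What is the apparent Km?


Km_app = Km * (1 + [I]/Ki)
Km_app = 47 * (1 + 80/49)
Km_app = 123.7347 uM

123.7347 uM


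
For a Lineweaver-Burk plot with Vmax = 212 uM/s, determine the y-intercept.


y-intercept = 1/Vmax
= 1/212
= 0.0047 s/uM

0.0047 s/uM


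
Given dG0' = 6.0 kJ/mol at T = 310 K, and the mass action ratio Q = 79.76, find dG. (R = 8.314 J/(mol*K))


dG = dG0' + RT * ln(Q) / 1000
dG = 6.0 + 8.314 * 310 * ln(79.76) / 1000
dG = 17.2862 kJ/mol

17.2862 kJ/mol


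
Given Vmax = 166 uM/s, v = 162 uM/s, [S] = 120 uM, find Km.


Km = [S] * (Vmax - v) / v
Km = 120 * (166 - 162) / 162
Km = 2.963 uM

2.963 uM


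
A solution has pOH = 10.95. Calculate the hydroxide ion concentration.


[OH-] = 10^(-pOH)
[OH-] = 10^(-10.95)
[OH-] = 1.122e-11 M

1.122e-11 M


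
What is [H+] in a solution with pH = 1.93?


[H+] = 10^(-pH)
[H+] = 10^(-1.93)
[H+] = 0.0117 M

0.0117 M


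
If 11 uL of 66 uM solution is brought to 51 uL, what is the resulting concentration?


C2 = C1 * V1 / V2
C2 = 66 * 11 / 51
C2 = 14.2353 uM

14.2353 uM


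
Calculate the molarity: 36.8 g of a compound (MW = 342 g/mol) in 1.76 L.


C = (mass / MW) / volume
C = (36.8 / 342) / 1.76
C = 0.0611 M

0.0611 M


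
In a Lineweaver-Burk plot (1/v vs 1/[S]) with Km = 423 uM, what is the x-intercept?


x-intercept = -1/Km
= -1/423
= -0.0024 1/uM

-0.0024 1/uM


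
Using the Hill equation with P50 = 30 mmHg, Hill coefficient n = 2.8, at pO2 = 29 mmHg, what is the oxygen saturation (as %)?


Y = pO2^n / (P50^n + pO2^n)
Y = 29^2.8 / (30^2.8 + 29^2.8)
Y = 47.63%

47.63%


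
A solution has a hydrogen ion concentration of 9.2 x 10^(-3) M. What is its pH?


pH = -log10([H+])
pH = -log10(9.2 x 10^(-3))
pH = 2.0362

2.0362


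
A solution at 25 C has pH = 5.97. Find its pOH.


pOH = 14 - pH
pOH = 14 - 5.97
pOH = 8.03

8.03


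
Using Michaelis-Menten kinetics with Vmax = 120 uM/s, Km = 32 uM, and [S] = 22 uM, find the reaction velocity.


v = Vmax * [S] / (Km + [S])
v = 120 * 22 / (32 + 22)
v = 48.8889 uM/s

48.8889 uM/s


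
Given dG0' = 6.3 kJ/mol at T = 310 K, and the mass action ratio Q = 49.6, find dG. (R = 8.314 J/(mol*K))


dG = dG0' + RT * ln(Q) / 1000
dG = 6.3 + 8.314 * 310 * ln(49.6) / 1000
dG = 16.3619 kJ/mol

16.3619 kJ/mol


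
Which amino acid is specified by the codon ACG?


Standard genetic code lookup.
Codon ACG -> Thr

Thr


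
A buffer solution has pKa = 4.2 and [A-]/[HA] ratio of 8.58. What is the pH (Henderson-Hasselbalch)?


pH = pKa + log10([A-]/[HA])
pH = 4.2 + log10(8.58)
pH = 5.1335

5.1335


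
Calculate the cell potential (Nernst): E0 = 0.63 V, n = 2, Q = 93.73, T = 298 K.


E = E0 - (RT/nF) * ln(Q)
E = 0.63 - (8.314 * 298 / (2 * 96485)) * ln(93.73)
E = 0.5717 V

0.5717 V


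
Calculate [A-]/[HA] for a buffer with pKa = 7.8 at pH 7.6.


[A-]/[HA] = 10^(pH - pKa)
= 10^(7.6 - 7.8)
= 0.631

0.631


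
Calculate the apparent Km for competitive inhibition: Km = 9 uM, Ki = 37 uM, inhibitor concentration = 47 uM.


Km_app = Km * (1 + [I]/Ki)
Km_app = 9 * (1 + 47/37)
Km_app = 20.4324 uM

20.4324 uM


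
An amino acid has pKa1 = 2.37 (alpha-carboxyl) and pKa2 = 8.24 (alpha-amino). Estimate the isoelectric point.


pI = (pKa1 + pKa2) / 2
pI = (2.37 + 8.24) / 2
pI = 5.305

5.305


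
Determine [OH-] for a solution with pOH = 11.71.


[OH-] = 10^(-pOH)
[OH-] = 10^(-11.71)
[OH-] = 1.950e-12 M

1.950e-12 M


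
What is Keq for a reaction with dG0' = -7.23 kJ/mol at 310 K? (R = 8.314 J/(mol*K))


Keq = exp(-dG0 * 1000 / (R * T))
Keq = exp(-(-7.23) * 1000 / (8.314 * 310))
Keq = 16.5307

16.5307


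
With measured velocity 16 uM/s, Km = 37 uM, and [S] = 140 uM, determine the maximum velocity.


Vmax = v * (Km + [S]) / [S]
Vmax = 16 * (37 + 140) / 140
Vmax = 20.2286 uM/s

20.2286 uM/s


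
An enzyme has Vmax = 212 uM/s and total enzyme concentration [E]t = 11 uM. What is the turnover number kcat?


kcat = Vmax / [E]t
kcat = 212 / 11
kcat = 19.2727 s^-1

19.2727 s^-1


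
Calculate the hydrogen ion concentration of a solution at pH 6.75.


[H+] = 10^(-pH)
[H+] = 10^(-6.75)
[H+] = 1.778e-07 M

1.778e-07 M


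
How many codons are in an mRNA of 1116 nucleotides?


codons = nucleotides / 3
codons = 1116 / 3 = 372

372


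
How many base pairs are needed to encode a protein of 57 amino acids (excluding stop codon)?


Each amino acid = 1 codon = 3 bp
bp = 57 * 3 = 171 bp

171 bp


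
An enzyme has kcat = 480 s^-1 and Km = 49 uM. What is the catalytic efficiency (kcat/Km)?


Catalytic efficiency = kcat / Km
= 480 / 49
= 9.7959 uM^-1*s^-1

9.7959 uM^-1*s^-1


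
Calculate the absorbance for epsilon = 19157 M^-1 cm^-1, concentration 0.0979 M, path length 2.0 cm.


A = epsilon * c * l
A = 19157 * 0.0979 * 2.0
A = 3750.9406

3750.9406


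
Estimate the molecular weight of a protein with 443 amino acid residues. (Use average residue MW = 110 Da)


MW = n_residues * 110 Da
MW = 443 * 110
MW = 48730 Da

48730 Da


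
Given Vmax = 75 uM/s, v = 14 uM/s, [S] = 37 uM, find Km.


Km = [S] * (Vmax - v) / v
Km = 37 * (75 - 14) / 14
Km = 161.2143 uM

161.2143 uM


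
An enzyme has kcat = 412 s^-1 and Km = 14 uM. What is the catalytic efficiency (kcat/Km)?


Catalytic efficiency = kcat / Km
= 412 / 14
= 29.4286 uM^-1*s^-1

29.4286 uM^-1*s^-1


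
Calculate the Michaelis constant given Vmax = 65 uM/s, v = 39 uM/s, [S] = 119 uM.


Km = [S] * (Vmax - v) / v
Km = 119 * (65 - 39) / 39
Km = 79.3333 uM

79.3333 uM


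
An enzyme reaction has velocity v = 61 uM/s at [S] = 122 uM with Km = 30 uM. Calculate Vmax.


Vmax = v * (Km + [S]) / [S]
Vmax = 61 * (30 + 122) / 122
Vmax = 76.0 uM/s

76.0 uM/s


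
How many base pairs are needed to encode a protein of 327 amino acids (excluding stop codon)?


Each amino acid = 1 codon = 3 bp
bp = 327 * 3 = 981 bp

981 bp


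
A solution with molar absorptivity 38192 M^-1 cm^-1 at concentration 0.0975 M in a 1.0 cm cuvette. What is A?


A = epsilon * c * l
A = 38192 * 0.0975 * 1.0
A = 3723.72

3723.72


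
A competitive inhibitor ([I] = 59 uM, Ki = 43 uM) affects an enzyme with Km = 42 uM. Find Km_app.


Km_app = Km * (1 + [I]/Ki)
Km_app = 42 * (1 + 59/43)
Km_app = 99.6279 uM

99.6279 uM


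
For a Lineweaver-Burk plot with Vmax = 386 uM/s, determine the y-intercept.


y-intercept = 1/Vmax
= 1/386
= 0.0026 s/uM

0.0026 s/uM


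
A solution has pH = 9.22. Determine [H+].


[H+] = 10^(-pH)
[H+] = 10^(-9.22)
[H+] = 6.026e-10 M

6.026e-10 M


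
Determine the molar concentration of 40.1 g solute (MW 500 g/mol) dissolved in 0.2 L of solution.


C = (mass / MW) / volume
C = (40.1 / 500) / 0.2
C = 0.401 M

0.401 M


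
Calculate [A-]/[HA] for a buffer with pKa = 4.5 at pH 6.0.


[A-]/[HA] = 10^(pH - pKa)
= 10^(6.0 - 4.5)
= 31.6228

31.6228


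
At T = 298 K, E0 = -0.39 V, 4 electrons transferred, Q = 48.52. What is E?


E = E0 - (RT/nF) * ln(Q)
E = -0.39 - (8.314 * 298 / (4 * 96485)) * ln(48.52)
E = -0.4149 V

-0.4149 V


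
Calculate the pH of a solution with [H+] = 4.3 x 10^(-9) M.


pH = -log10([H+])
pH = -log10(4.3 x 10^(-9))
pH = 8.3665

8.3665


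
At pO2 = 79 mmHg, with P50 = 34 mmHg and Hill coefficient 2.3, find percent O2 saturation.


Y = pO2^n / (P50^n + pO2^n)
Y = 79^2.3 / (34^2.3 + 79^2.3)
Y = 87.43%

87.43%


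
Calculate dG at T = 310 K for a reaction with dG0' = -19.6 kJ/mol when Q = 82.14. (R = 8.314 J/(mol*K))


dG = dG0' + RT * ln(Q) / 1000
dG = -19.6 + 8.314 * 310 * ln(82.14) / 1000
dG = -8.238 kJ/mol

-8.238 kJ/mol


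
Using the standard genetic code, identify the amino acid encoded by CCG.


Standard genetic code lookup.
Codon CCG -> Pro

Pro


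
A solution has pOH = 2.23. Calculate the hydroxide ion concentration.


[OH-] = 10^(-pOH)
[OH-] = 10^(-2.23)
[OH-] = 0.0059 M

0.0059 M


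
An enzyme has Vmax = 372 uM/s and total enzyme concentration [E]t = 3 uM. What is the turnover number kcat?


kcat = Vmax / [E]t
kcat = 372 / 3
kcat = 124.0 s^-1

124.0 s^-1


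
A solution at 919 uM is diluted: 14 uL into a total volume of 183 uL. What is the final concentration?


C2 = C1 * V1 / V2
C2 = 919 * 14 / 183
C2 = 70.306 uM

70.306 uM


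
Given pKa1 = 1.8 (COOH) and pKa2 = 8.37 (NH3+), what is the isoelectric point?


pI = (pKa1 + pKa2) / 2
pI = (1.8 + 8.37) / 2
pI = 5.085

5.085


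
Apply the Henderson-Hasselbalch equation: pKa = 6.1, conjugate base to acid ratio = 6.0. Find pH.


pH = pKa + log10([A-]/[HA])
pH = 6.1 + log10(6.0)
pH = 6.8782

6.8782


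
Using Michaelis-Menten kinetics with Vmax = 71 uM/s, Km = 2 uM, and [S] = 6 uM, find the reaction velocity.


v = Vmax * [S] / (Km + [S])
v = 71 * 6 / (2 + 6)
v = 53.25 uM/s

53.25 uM/s


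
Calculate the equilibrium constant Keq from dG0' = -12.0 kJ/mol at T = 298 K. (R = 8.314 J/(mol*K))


Keq = exp(-dG0 * 1000 / (R * T))
Keq = exp(-(-12.0) * 1000 / (8.314 * 298))
Keq = 126.9066

126.9066


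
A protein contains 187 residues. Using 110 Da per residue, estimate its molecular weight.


MW = n_residues * 110 Da
MW = 187 * 110
MW = 20570 Da

20570 Da


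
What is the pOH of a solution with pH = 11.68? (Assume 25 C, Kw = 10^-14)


pOH = 14 - pH
pOH = 14 - 11.68
pOH = 2.32

2.32


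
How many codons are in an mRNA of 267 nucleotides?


codons = nucleotides / 3
codons = 267 / 3 = 89

89


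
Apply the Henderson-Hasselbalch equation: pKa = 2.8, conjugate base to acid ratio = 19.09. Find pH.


pH = pKa + log10([A-]/[HA])
pH = 2.8 + log10(19.09)
pH = 4.0808

4.0808


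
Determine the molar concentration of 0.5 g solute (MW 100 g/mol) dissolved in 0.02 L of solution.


C = (mass / MW) / volume
C = (0.5 / 100) / 0.02
C = 0.25 M

0.25 M


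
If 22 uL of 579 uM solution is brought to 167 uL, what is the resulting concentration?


C2 = C1 * V1 / V2
C2 = 579 * 22 / 167
C2 = 76.2754 uM

76.2754 uM


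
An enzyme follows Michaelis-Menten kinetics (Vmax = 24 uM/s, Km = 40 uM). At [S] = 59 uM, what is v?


v = Vmax * [S] / (Km + [S])
v = 24 * 59 / (40 + 59)
v = 14.303 uM/s

14.303 uM/s


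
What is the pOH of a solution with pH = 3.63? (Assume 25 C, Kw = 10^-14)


pOH = 14 - pH
pOH = 14 - 3.63
pOH = 10.37

10.37


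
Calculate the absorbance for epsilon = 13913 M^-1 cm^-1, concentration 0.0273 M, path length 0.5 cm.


A = epsilon * c * l
A = 13913 * 0.0273 * 0.5
A = 189.9125

189.9125


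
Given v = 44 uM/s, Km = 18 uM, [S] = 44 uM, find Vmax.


Vmax = v * (Km + [S]) / [S]
Vmax = 44 * (18 + 44) / 44
Vmax = 62.0 uM/s

62.0 uM/s


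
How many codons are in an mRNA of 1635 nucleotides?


codons = nucleotides / 3
codons = 1635 / 3 = 545

545


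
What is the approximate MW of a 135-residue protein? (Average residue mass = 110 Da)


MW = n_residues * 110 Da
MW = 135 * 110
MW = 14850 Da

14850 Da


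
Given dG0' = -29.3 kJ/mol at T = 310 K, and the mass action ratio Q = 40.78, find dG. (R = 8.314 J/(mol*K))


dG = dG0' + RT * ln(Q) / 1000
dG = -29.3 + 8.314 * 310 * ln(40.78) / 1000
dG = -19.7427 kJ/mol

-19.7427 kJ/mol


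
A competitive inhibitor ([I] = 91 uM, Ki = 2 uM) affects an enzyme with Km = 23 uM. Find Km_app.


Km_app = Km * (1 + [I]/Ki)
Km_app = 23 * (1 + 91/2)
Km_app = 1069.5 uM

1069.5 uM


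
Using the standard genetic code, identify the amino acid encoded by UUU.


Standard genetic code lookup.
Codon UUU -> Phe

Phe


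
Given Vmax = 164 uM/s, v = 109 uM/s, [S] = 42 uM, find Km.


Km = [S] * (Vmax - v) / v
Km = 42 * (164 - 109) / 109
Km = 21.1927 uM

21.1927 uM


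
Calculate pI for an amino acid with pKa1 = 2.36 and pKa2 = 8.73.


pI = (pKa1 + pKa2) / 2
pI = (2.36 + 8.73) / 2
pI = 5.545

5.545


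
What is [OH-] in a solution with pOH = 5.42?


[OH-] = 10^(-pOH)
[OH-] = 10^(-5.42)
[OH-] = 3.802e-06 M

3.802e-06 M


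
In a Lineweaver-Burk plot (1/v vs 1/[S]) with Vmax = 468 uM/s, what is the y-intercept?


y-intercept = 1/Vmax
= 1/468
= 0.0021 s/uM

0.0021 s/uM


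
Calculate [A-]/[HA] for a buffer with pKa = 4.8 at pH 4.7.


[A-]/[HA] = 10^(pH - pKa)
= 10^(4.7 - 4.8)
= 0.7943

0.7943


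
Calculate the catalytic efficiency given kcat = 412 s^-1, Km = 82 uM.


Catalytic efficiency = kcat / Km
= 412 / 82
= 5.0244 uM^-1*s^-1

5.0244 uM^-1*s^-1


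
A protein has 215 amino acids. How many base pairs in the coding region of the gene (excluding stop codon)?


Each amino acid = 1 codon = 3 bp
bp = 215 * 3 = 645 bp

645 bp
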